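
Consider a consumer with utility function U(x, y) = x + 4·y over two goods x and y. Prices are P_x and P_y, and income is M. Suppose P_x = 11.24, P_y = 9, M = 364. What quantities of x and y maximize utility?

x* = 0, y* = 40.4444

Linear utility — the consumer picks whichever good has higher MU/price: 1/11.24 = 0.089 vs 4/9 = 0.4444.
y gives more utility per dollar, so spend all income on y: y* = M/P_y, x* = 0.
Numerically: x* = 0, y* = 40.4444.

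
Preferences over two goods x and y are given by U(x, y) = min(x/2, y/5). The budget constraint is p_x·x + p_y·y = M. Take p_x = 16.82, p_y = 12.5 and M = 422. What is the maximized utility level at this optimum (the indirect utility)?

V = 4.3894

Leontief preferences: the optimum is at the kink where x/2 = y/5, i.e. y = (5/2)·x.
Budget: p_x·x + p_y·(5/2)·x = M, so (2·p_x + 5·p_y)·x = 2·M.
Demand: x*(p_x,p_y,M) = 2·M/(2·p_x + 5·p_y), y* = 5·M/(2·p_x + 5·p_y).
Here 2·16.82 + 5·12.5 = 96.14, giving x* = 8.7789 and y* = 21.9472.
Utility at the optimum: U(8.7789, 21.9472) = 4.3894.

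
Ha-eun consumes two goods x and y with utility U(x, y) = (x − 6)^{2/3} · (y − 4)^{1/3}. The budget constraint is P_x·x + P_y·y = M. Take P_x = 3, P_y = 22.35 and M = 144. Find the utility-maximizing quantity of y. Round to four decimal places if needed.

This is Cobb-Douglas in (x−6, y−4): tangency gives 2/3·P_y·(y−4) = 1/3·P_x·(x−6).
After buying the subsistence bundle (6, 4), a share 2/3 of the remaining income goes to x: x* = 6 + 2/3·(M − 6P_x − 4P_y)/P_x.
Discretionary income = 144 − 6·3 − 4·22.35 = 36.6; y* = 4 + 1/3·36.6/22.35 = 4.5459.

y* = 4.5459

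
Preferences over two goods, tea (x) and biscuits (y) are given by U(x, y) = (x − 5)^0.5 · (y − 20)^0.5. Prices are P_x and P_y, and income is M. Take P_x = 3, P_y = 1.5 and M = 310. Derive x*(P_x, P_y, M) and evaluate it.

MRS = (y−20)/(x−5). Tangency with P_x/P_y gives y−20 = (P_x/P_y)·(x−5).
After buying the subsistence bundle (5, 20), a share 0.5 of the remaining income goes to x: x* = 5 + 0.5·(M − 5P_x − 20P_y)/P_x.
Discretionary income = 310 − 5·3 − 20·1.5 = 265; x* = 5 + 0.5·265/3 = 49.1667.

x* = 49.1667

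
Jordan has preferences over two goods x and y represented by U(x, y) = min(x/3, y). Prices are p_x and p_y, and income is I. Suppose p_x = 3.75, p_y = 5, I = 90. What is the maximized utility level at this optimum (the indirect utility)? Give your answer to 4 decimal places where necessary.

Demand: x*(p_x,p_y,I) = 3·I/(3·p_x + p_y), y* = I/(3·p_x + p_y).
Here 3·3.75 + 5 = 16.25, giving x* = 16.6154 and y* = 5.5385.
Utility at the optimum: U(16.6154, 5.5385) = 5.5385.

V = 5.5385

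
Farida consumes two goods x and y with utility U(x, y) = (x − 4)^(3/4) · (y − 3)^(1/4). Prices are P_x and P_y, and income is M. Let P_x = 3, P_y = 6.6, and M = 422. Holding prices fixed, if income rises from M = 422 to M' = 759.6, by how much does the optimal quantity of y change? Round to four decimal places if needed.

Δy* = 12.7879

MRS = 3·(y−3)/(x−4). Tangency with P_x/P_y gives y−3 = (1/3)·(P_x/P_y)·(x−4).
After buying the subsistence bundle (4, 3), a share 0.75 of the remaining income goes to x: x* = 4 + 0.75·(M − 4P_x − 3P_y)/P_x.
Discretionary income = 422 − 4·3 − 3·6.6 = 390.2; y* = 3 + 0.25·390.2/6.6 = 17.7803.
At M' = 759.6: y* = 30.5682. Change: 30.5682 − 17.7803 = 12.7879.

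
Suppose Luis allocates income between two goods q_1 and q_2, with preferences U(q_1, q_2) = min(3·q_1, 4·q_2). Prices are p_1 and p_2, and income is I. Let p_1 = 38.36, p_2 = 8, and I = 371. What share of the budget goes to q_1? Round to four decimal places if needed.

share on q_1 = 0.8647

Leontief preferences: the optimum is at the kink where q_1/4 = q_2/3, i.e. q_2 = (3/4)·q_1.
Budget: p_1·q_1 + p_2·(3/4)·q_1 = I, so (4·p_1 + 3·p_2)·q_1 = 4·I.
Demand: q_1*(p_1,p_2,I) = 4·I/(4·p_1 + 3·p_2), q_2* = 3·I/(4·p_1 + 3·p_2).
Here 4·38.36 + 3·8 = 177.44, giving q_1* = 8.3634 and q_2* = 6.2725.
Expenditure on q_1: 38.36·8.3634 = 320.8197; share = 0.8647.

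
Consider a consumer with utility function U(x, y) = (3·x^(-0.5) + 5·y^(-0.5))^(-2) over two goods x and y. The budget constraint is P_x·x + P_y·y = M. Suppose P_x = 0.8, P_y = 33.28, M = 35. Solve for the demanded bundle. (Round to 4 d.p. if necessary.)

MRS = MU_x/MU_y = (3/5)·(y/x)^(1.5). Set equal to P_x/P_y.
Hence y/x = ((5/3)·P_x/P_y)^(1/(1.5)), i.e. raised to the 2/3 power.
Substitute y = (y/x)·x into the budget: x* = M/(P_x + P_y·(y/x)).
Numerically y/x = 0.117086, so x* = 35/(0.8 + 33.28·0.117086) = 7.4522 and y* = 0.117086·7.4522 = 0.8725.

x* = 7.4522, y* = 0.8725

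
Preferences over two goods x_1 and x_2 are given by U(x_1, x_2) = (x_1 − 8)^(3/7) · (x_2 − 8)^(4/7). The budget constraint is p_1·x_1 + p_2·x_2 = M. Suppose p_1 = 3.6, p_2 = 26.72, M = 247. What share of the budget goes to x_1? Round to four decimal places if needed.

Let x_1' = x_1−8, x_2' = x_2−8. MRS = (3/4)·x_2'/x_1' = p_1/p_2.
After buying the subsistence bundle (8, 8), a share 3/7 of the remaining income goes to x_1: x_1* = 8 + 3/7·(M − 8p_1 − 8p_2)/p_1.
Discretionary income = 247 − 8·3.6 − 8·26.72 = 4.44; x_1* = 8 + 3/7·4.44/3.6 = 8.5286; x_2* = 8 + 4/7·4.44/26.72 = 8.095.
Expenditure on x_1: 3.6·8.5286 = 30.7029; share = 0.1243.

share on x_1 = 0.1243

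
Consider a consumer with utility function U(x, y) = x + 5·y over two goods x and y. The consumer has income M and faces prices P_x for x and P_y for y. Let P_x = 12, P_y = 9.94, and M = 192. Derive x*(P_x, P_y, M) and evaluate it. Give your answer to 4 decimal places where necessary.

Linear utility — the consumer picks whichever good has higher MU/price: 1/12 = 0.0833 vs 5/9.94 = 0.503.
y gives more utility per dollar, so spend all income on y: y* = M/P_y, x* = 0.
Numerically: x* = 0, y* = 19.3159.

x* = 0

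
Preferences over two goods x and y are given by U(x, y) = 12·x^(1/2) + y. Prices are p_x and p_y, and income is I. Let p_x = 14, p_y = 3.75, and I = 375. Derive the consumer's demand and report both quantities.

x* = 2.5829, y* = 90.3571

Set MRS = p_x/p_y: 6·x^(−1/2) = p_x/p_y.
Solve: √x = 6·p_y/p_x, so x*(p_x,p_y) = (6·p_y/p_x)², and y* = (I − p_x·x*)/p_y.
Plugging in: x* = (6·3.75/14)² = 2.5829, y* = 90.3571.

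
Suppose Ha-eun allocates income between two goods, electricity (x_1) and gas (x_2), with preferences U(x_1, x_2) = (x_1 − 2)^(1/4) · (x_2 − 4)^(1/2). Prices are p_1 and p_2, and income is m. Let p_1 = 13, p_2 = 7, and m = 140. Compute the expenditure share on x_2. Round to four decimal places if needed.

share on x_2 = 0.6095

This is Cobb-Douglas in (x_1−2, x_2−4): tangency gives 0.25·p_2·(x_2−4) = 0.5·p_1·(x_1−2).
Substituting into the budget: x_1* = 2 + 1/3·(m − 2·p_1 − 4·p_2)/p_1, and x_2* = 4 + 2/3·(…)/p_2.
Discretionary income = 140 − 2·13 − 4·7 = 86; x_1* = 2 + 1/3·86/13 = 4.2051; x_2* = 4 + 2/3·86/7 = 12.1905.
Expenditure on x_2: 7·12.1905 = 85.3333; share = 0.6095.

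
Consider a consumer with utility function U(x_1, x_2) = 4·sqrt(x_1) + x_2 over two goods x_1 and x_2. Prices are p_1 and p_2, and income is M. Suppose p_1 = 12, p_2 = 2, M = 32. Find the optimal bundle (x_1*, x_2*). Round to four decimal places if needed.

Set MRS = p_1/p_2: 2·x_1^(−1/2) = p_1/p_2.
Solve: √x_1 = 2·p_2/p_1, so x_1*(p_1,p_2) = (2·p_2/p_1)², and x_2* = (M − p_1·x_1*)/p_2.
Plugging in: x_1* = (2·2/12)² = 0.1111, x_2* = 15.3333.

x_1* = 0.1111, x_2* = 15.3333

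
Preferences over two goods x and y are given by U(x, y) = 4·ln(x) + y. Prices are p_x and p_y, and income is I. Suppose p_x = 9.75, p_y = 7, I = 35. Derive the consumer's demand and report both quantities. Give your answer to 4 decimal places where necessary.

x* = 2.8718, y* = 1

MU_x = 4/x, MU_y = 1. Tangency: 4/x = p_x/p_y.
So x*(p_x,p_y) = 4·p_y/p_x, independent of income; and y* = (I − 4·p_y)/p_y.
At the given prices: x* = 4·7/9.75 = 2.8718, and y* = 1.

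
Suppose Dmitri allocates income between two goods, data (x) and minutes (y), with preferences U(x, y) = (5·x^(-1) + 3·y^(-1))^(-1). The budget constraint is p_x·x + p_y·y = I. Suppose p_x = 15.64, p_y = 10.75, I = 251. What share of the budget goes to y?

MRS = MU_x/MU_y = (5/3)·(y/x)^(2). Set equal to p_x/p_y.
Solve for the ratio: y/x = [(3/5)·p_x/p_y]^(0.5).
Substitute y = (y/x)·x into the budget: x* = I/(p_x + p_y·(y/x)).
Numerically y/x = 0.934307, so x* = 251/(15.64 + 10.75·0.934307) = 9.7727 and y* = 0.934307·9.7727 = 9.1307.
Expenditure on y: 10.75·9.1307 = 98.155; share = 0.3911.

share on y = 0.3911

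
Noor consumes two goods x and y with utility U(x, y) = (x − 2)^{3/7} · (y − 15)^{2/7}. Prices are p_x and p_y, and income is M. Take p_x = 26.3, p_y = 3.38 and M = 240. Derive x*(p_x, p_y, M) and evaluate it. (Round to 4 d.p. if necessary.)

x* = 5.1186

After buying the subsistence bundle (2, 15), a share 0.6 of the remaining income goes to x: x* = 2 + 0.6·(M − 2p_x − 15p_y)/p_x.
Discretionary income = 240 − 2·26.3 − 15·3.38 = 136.7; x* = 2 + 0.6·136.7/26.3 = 5.1186.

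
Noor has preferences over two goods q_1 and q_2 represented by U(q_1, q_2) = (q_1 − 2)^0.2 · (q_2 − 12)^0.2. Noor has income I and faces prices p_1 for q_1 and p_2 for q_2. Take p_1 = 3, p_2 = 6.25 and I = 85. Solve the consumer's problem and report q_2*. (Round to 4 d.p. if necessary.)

This is Cobb-Douglas in (q_1−2, q_2−12): tangency gives 0.2·p_2·(q_2−12) = 0.2·p_1·(q_1−2).
After buying the subsistence bundle (2, 12), a share 0.5 of the remaining income goes to q_1: q_1* = 2 + 0.5·(I − 2p_1 − 12p_2)/p_1.
Discretionary income = 85 − 2·3 − 12·6.25 = 4; q_2* = 12 + 0.5·4/6.25 = 12.32.

q_2* = 12.32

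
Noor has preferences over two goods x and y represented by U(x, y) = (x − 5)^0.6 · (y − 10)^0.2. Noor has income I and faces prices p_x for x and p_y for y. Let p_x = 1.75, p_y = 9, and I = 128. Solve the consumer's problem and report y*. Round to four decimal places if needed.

MRS = 3·(y−10)/(x−5). Tangency with p_x/p_y gives y−10 = (1/3)·(p_x/p_y)·(x−5).
After buying the subsistence bundle (5, 10), a share 0.75 of the remaining income goes to x: x* = 5 + 0.75·(I − 5p_x − 10p_y)/p_x.
Discretionary income = 128 − 5·1.75 − 10·9 = 29.25; y* = 10 + 0.25·29.25/9 = 10.8125.

y* = 10.8125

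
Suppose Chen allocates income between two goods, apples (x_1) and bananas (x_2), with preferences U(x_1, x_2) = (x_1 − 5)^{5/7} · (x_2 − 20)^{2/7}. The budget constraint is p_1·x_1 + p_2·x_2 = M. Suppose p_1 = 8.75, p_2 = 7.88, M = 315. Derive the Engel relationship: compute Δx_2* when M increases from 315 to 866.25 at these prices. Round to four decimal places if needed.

Δx_2* = 19.9873

Discretionary income = 315 − 5·8.75 − 20·7.88 = 113.65; x_2* = 20 + 2/7·113.65/7.88 = 24.1207.
At M' = 866.25: x_2* = 44.108. Change: 44.108 − 24.1207 = 19.9873.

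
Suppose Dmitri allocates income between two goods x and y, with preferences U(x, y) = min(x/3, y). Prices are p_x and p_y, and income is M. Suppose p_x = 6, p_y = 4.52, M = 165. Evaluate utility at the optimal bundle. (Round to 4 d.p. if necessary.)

With perfect complements, no substitution: consume in ratio x:y = 3:1.
Budget: p_x·x + p_y·(1/3)·x = M, so (3·p_x + p_y)·x = 3·M.
Demand: x*(p_x,p_y,M) = 3·M/(3·p_x + p_y), y* = M/(3·p_x + p_y).
Here 3·6 + 4.52 = 22.52, giving x* = 21.9805 and y* = 7.3268.
Utility at the optimum: U(21.9805, 7.3268) = 7.3268.

V = 7.3268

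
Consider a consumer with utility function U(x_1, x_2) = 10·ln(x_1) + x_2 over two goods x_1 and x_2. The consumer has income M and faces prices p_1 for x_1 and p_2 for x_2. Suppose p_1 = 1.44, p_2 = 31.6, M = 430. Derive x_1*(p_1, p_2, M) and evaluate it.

x_1* = 219.4444

Set MRS = p_1/p_2: (10/x_1)/1 = p_1/p_2.
So x_1*(p_1,p_2) = 10·p_2/p_1, independent of income; and x_2* = (M − 10·p_2)/p_2.
At the given prices: x_1* = 10·31.6/1.44 = 219.4444.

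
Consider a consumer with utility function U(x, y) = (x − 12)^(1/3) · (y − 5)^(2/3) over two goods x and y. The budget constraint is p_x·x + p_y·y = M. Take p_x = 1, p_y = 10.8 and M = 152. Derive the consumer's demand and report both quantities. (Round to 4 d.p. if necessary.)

MRS = (1/2)·(y−5)/(x−12). Tangency with p_x/p_y gives y−5 = 2·(p_x/p_y)·(x−12).
Substituting into the budget: x* = 12 + 1/3·(M − 12·p_x − 5·p_y)/p_x, and y* = 5 + 2/3·(…)/p_y.
Discretionary income = 152 − 12·1 − 5·10.8 = 86; x* = 12 + 1/3·86/1 = 40.6667; y* = 5 + 2/3·86/10.8 = 10.3086.

x* = 40.6667, y* = 10.3086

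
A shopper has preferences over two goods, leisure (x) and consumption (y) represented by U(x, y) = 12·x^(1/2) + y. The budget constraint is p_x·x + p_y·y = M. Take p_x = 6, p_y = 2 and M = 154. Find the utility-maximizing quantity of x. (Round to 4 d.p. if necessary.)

x* = 4

Utility is quasi-linear in y; the FOC for x is 6/√x = p_x/p_y.
Solve: √x = 6·p_y/p_x, so x*(p_x,p_y) = (6·p_y/p_x)², and y* = (M − p_x·x*)/p_y.
Plugging in: x* = (6·2/6)² = 4.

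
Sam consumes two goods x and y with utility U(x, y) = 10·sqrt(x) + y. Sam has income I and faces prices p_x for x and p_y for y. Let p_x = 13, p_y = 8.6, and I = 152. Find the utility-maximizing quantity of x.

x* = 10.9408

MU_x = 5/√x, MU_y = 1. Tangency: 5/√x = p_x/p_y.
Solve: √x = 5·p_y/p_x, so x*(p_x,p_y) = (5·p_y/p_x)², and y* = (I − p_x·x*)/p_y.
Plugging in: x* = (5·8.6/13)² = 10.9408.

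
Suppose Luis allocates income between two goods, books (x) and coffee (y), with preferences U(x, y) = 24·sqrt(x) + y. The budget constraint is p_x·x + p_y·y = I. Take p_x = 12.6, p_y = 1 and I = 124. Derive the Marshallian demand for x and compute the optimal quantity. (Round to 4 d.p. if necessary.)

x* = 0.907

Plugging in: x* = (12·1/12.6)² = 0.907.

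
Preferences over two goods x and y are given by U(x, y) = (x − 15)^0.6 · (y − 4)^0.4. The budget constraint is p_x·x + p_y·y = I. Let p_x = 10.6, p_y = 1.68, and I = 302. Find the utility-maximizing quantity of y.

This is Cobb-Douglas in (x−15, y−4): tangency gives 0.6·p_y·(y−4) = 0.4·p_x·(x−15).
Substituting into the budget: x* = 15 + 0.6·(I − 15·p_x − 4·p_y)/p_x, and y* = 4 + 0.4·(…)/p_y.
Discretionary income = 302 − 15·10.6 − 4·1.68 = 136.28; y* = 4 + 0.4·136.28/1.68 = 36.4476.

y* = 36.4476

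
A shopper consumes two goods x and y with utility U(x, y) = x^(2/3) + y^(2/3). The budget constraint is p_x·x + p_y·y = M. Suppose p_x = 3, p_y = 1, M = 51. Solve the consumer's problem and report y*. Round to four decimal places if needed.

MU_x ∝ x^(-1/3), MU_y ∝ y^(-1/3), so MRS = (y/x)^(1/3) = p_x/p_y.
Solve for the ratio: y/x = [p_x/p_y]^(3).
With the ratio pinned down, the budget gives x* = M/(p_x + p_y·(y/x)) and y* = (y/x)·x*.
Numerically y/x = 27, so x* = 51/(3 + 1·27) = 1.7 and y* = 27·1.7 = 45.9.

y* = 45.9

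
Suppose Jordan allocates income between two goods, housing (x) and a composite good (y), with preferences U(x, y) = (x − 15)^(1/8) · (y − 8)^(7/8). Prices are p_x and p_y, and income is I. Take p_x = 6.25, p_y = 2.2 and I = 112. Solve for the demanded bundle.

After buying the subsistence bundle (15, 8), a share 0.125 of the remaining income goes to x: x* = 15 + 0.125·(I − 15p_x − 8p_y)/p_x.
Discretionary income = 112 − 15·6.25 − 8·2.2 = 0.65; x* = 15 + 0.125·0.65/6.25 = 15.013; y* = 8 + 0.875·0.65/2.2 = 8.2585.

x* = 15.013, y* = 8.2585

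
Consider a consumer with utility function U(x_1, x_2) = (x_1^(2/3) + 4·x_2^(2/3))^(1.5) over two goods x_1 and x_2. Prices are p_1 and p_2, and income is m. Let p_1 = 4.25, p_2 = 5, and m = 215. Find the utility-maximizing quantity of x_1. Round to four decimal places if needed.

From the CES first-order condition, (1/4)·(x_2/x_1)^(1/3) = p_1/p_2.
Solve for the ratio: x_2/x_1 = [4·p_1/p_2]^(3).
With the ratio pinned down, the budget gives x_1* = m/(p_1 + p_2·(x_2/x_1)) and x_2* = (x_2/x_1)·x_1*.
Numerically x_2/x_1 = 39.304, so x_1* = 215/(4.25 + 5·39.304) = 1.0709.

x_1* = 1.0709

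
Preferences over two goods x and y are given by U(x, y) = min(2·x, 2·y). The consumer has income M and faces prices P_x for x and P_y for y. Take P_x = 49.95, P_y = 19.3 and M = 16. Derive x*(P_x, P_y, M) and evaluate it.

With perfect complements, no substitution: consume in ratio x:y = 2:2.
Budget: P_x·x + P_y·x = M, so (2·P_x + 2·P_y)·x = 2·M.
Demand: x*(P_x,P_y,M) = 2·M/(2·P_x + 2·P_y), y* = 2·M/(2·P_x + 2·P_y).
Here 2·49.95 + 2·19.3 = 138.5, giving x* = 0.231.

x* = 0.231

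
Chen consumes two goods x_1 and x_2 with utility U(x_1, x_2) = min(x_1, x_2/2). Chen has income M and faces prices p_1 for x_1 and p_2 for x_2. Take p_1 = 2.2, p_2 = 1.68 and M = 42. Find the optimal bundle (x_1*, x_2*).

x_1* = 7.554, x_2* = 15.1079

With perfect complements, no substitution: consume in ratio x_1:x_2 = 1:2.
Budget: p_1·x_1 + p_2·2·x_1 = M, so (p_1 + 2·p_2)·x_1 = M.
Demand: x_1*(p_1,p_2,M) = M/(p_1 + 2·p_2), x_2* = 2·M/(p_1 + 2·p_2).
Here 2.2 + 2·1.68 = 5.56, giving x_1* = 7.554 and x_2* = 15.1079.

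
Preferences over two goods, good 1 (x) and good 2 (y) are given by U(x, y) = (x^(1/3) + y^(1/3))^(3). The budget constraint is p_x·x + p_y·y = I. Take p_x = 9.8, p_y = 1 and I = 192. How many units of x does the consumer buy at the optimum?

MRS = MU_x/MU_y = (y/x)^(2/3). Set equal to p_x/p_y.
Hence y/x = (p_x/p_y)^(1/(2/3)), i.e. raised to the 1.5 power.
With the ratio pinned down, the budget gives x* = I/(p_x + p_y·(y/x)) and y* = (y/x)·x*.
Numerically y/x = 30.678853, so x* = 192/(9.8 + 1·30.678853) = 4.7432.

x* = 4.7432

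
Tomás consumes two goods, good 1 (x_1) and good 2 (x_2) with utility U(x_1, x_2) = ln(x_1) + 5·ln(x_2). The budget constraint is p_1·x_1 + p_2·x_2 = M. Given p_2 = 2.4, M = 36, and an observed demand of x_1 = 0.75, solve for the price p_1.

p_1 = 8

MU_x_1/MU_x_2 = (x_2)/(5·x_1); tangency sets this equal to p_1/p_2.
So p_2·x_2 = 5·p_1·x_1; combined with the budget, a share 1/6 of income goes to x_1.
Demand: x_1*(p_1,p_2,M) = 1/6·M/p_1 and x_2* = 5/6·M/p_2.
Set x_1* = 0.75 in the demand function and solve for p_1: p_1 = 8.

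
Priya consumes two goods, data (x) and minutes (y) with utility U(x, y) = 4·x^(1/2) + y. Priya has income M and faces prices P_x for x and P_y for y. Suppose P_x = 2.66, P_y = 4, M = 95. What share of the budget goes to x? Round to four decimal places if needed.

Solve: √x = 2·P_y/P_x, so x*(P_x,P_y) = (2·P_y/P_x)², and y* = (M − P_x·x*)/P_y.
Plugging in: x* = (2·4/2.66)² = 9.0452, y* = 17.735.
Expenditure on x: 2.66·9.0452 = 24.0602; share = 0.2533.

share on x = 0.2533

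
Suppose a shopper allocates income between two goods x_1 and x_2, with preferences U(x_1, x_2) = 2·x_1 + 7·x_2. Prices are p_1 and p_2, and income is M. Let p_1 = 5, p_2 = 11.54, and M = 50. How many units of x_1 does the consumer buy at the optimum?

x_1* = 0

Perfect substitutes: compare marginal utility per dollar. 2/p_1 vs 7/p_2 → 0.4 vs 0.6066.
x_2 gives more utility per dollar, so spend all income on x_2: x_2* = M/p_2, x_1* = 0.
Numerically: x_1* = 0, x_2* = 4.3328.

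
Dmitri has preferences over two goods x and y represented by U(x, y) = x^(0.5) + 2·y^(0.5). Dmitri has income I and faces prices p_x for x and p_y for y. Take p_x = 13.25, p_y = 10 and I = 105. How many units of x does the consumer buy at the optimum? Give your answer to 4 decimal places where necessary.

x* = 1.2579

From the CES first-order condition, (1/2)·(y/x)^(0.5) = p_x/p_y.
Solve for the ratio: y/x = [2·p_x/p_y]^(2).
With the ratio pinned down, the budget gives x* = I/(p_x + p_y·(y/x)) and y* = (y/x)·x*.
Numerically y/x = 7.0225, so x* = 105/(13.25 + 10·7.0225) = 1.2579.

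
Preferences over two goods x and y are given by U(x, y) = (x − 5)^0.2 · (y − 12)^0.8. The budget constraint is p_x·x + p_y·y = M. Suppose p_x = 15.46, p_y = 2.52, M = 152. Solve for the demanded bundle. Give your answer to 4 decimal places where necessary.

x* = 5.5752, y* = 26.1143

MRS = (1/4)·(y−12)/(x−5). Tangency with p_x/p_y gives y−12 = 4·(p_x/p_y)·(x−5).
After buying the subsistence bundle (5, 12), a share 0.2 of the remaining income goes to x: x* = 5 + 0.2·(M − 5p_x − 12p_y)/p_x.
Discretionary income = 152 − 5·15.46 − 12·2.52 = 44.46; x* = 5 + 0.2·44.46/15.46 = 5.5752; y* = 12 + 0.8·44.46/2.52 = 26.1143.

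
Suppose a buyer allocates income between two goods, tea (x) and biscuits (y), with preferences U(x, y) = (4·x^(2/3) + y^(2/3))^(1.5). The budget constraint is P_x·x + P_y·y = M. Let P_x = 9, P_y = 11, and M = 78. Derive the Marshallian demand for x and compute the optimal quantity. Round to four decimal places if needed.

x* = 8.577

From the CES first-order condition, 4·(y/x)^(1/3) = P_x/P_y.
Solve for the ratio: y/x = [(1/4)·P_x/P_y]^(3).
With the ratio pinned down, the budget gives x* = M/(P_x + P_y·(y/x)) and y* = (y/x)·x*.
Numerically y/x = 0.008558, so x* = 78/(9 + 11·0.008558) = 8.577.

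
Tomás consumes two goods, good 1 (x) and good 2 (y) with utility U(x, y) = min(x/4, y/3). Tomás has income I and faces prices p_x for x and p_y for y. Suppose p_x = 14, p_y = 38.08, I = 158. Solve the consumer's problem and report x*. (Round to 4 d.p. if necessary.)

x* = 3.7124

With perfect complements, no substitution: consume in ratio x:y = 4:3.
Budget: p_x·x + p_y·(3/4)·x = I, so (4·p_x + 3·p_y)·x = 4·I.
Demand: x*(p_x,p_y,I) = 4·I/(4·p_x + 3·p_y), y* = 3·I/(4·p_x + 3·p_y).
Here 4·14 + 3·38.08 = 170.24, giving x* = 3.7124.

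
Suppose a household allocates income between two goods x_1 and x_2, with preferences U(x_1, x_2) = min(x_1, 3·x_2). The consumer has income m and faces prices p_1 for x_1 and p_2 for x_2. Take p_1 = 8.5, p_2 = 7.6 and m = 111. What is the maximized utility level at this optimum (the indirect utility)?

V = 10.0604

Leontief preferences: the optimum is at the kink where x_1/3 = x_2/1, i.e. x_2 = (1/3)·x_1.
Budget: p_1·x_1 + p_2·(1/3)·x_1 = m, so (3·p_1 + p_2)·x_1 = 3·m.
Demand: x_1*(p_1,p_2,m) = 3·m/(3·p_1 + p_2), x_2* = m/(3·p_1 + p_2).
Here 3·8.5 + 7.6 = 33.1, giving x_1* = 10.0604 and x_2* = 3.3535.
Utility at the optimum: U(10.0604, 3.3535) = 10.0604.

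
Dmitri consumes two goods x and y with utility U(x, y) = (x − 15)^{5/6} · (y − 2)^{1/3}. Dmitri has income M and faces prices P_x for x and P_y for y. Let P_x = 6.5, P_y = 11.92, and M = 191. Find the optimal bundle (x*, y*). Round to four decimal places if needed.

x* = 22.6549, y* = 3.6697

MRS = (5/2)·(y−2)/(x−15). Tangency with P_x/P_y gives y−2 = (2/5)·(P_x/P_y)·(x−15).
After buying the subsistence bundle (15, 2), a share 5/7 of the remaining income goes to x: x* = 15 + 5/7·(M − 15P_x − 2P_y)/P_x.
Discretionary income = 191 − 15·6.5 − 2·11.92 = 69.66; x* = 15 + 5/7·69.66/6.5 = 22.6549; y* = 2 + 2/7·69.66/11.92 = 3.6697.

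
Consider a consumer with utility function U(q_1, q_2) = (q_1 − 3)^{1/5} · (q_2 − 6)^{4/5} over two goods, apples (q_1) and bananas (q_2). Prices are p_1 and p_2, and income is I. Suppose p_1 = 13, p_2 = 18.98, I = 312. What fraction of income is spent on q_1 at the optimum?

Let q_1' = q_1−3, q_2' = q_2−6. MRS = (1/4)·q_2'/q_1' = p_1/p_2.
After buying the subsistence bundle (3, 6), a share 0.2 of the remaining income goes to q_1: q_1* = 3 + 0.2·(I − 3p_1 − 6p_2)/p_1.
Discretionary income = 312 − 3·13 − 6·18.98 = 159.12; q_1* = 3 + 0.2·159.12/13 = 5.448; q_2* = 6 + 0.8·159.12/18.98 = 12.7068.
Expenditure on q_1: 13·5.448 = 70.824; share = 0.227.

share on q_1 = 0.227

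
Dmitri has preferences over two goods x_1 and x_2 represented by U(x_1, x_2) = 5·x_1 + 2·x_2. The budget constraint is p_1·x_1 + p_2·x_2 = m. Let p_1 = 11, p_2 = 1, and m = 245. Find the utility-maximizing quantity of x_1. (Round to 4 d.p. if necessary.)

x_2 gives more utility per dollar, so spend all income on x_2: x_2* = m/p_2, x_1* = 0.
Numerically: x_1* = 0, x_2* = 245.

x_1* = 0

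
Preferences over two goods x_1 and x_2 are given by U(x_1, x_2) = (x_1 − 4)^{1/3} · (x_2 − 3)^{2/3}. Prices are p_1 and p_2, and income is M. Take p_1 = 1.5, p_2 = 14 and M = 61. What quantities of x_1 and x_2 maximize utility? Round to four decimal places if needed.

Let x_1' = x_1−4, x_2' = x_2−3. MRS = (1/2)·x_2'/x_1' = p_1/p_2.
Substituting into the budget: x_1* = 4 + 1/3·(M − 4·p_1 − 3·p_2)/p_1, and x_2* = 3 + 2/3·(…)/p_2.
Discretionary income = 61 − 4·1.5 − 3·14 = 13; x_1* = 4 + 1/3·13/1.5 = 6.8889; x_2* = 3 + 2/3·13/14 = 3.619.

x_1* = 6.8889, x_2* = 3.619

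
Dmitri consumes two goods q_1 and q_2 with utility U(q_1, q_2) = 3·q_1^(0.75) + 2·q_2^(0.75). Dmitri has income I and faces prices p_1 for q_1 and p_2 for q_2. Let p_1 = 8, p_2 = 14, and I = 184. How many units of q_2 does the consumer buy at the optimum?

q_2* = 0.4672

From the CES first-order condition, (3/2)·(q_2/q_1)^(0.25) = p_1/p_2.
Hence q_2/q_1 = ((2/3)·p_1/p_2)^(1/(0.25)), i.e. raised to the 4 power.
Substitute q_2 = (q_2/q_1)·q_1 into the budget: q_1* = I/(p_1 + p_2·(q_2/q_1)).
Numerically q_2/q_1 = 0.021061, so q_1* = 184/(8 + 14·0.021061) = 22.1824 and q_2* = 0.021061·22.1824 = 0.4672.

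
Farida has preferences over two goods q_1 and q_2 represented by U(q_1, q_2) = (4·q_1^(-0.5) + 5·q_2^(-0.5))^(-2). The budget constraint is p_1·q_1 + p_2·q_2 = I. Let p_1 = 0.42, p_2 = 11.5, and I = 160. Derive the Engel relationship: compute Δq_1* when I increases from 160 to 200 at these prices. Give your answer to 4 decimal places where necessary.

MRS = MU_q_1/MU_q_2 = (4/5)·(q_2/q_1)^(1.5). Set equal to p_1/p_2.
Solve for the ratio: q_2/q_1 = [(5/4)·p_1/p_2]^(2/3).
Substitute q_2 = (q_2/q_1)·q_1 into the budget: q_1* = I/(p_1 + p_2·(q_2/q_1)).
Numerically q_2/q_1 = 0.127734, so q_1* = 160/(0.42 + 11.5·0.127734) = 84.7034.
At I' = 200: q_1* = 105.8792. Change: 105.8792 − 84.7034 = 21.1758.

Δq_1* = 21.1758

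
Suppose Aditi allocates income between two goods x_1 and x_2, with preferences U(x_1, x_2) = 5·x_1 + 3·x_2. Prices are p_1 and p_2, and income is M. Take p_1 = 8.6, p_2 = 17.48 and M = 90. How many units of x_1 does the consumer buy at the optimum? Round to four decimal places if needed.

Perfect substitutes: compare marginal utility per dollar. 5/p_1 vs 3/p_2 → 0.5814 vs 0.1716.
x_1 gives more utility per dollar, so spend all income on x_1: x_1* = M/p_1, x_2* = 0.
Numerically: x_1* = 10.4651, x_2* = 0.

x_1* = 10.4651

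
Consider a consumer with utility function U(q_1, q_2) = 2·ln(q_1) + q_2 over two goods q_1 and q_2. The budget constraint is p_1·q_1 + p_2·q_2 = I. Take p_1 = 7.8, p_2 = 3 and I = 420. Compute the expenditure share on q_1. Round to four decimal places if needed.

Set MRS = p_1/p_2: (2/q_1)/1 = p_1/p_2.
So q_1*(p_1,p_2) = 2·p_2/p_1, independent of income; and q_2* = (I − 2·p_2)/p_2.
At the given prices: q_1* = 2·3/7.8 = 0.7692, and q_2* = 138.
Expenditure on q_1: 7.8·0.7692 = 6; share = 0.0143.

share on q_1 = 0.0143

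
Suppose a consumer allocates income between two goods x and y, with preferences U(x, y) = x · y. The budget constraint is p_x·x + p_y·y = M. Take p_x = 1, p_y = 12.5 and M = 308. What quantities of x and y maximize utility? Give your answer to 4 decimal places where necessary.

x* = 154, y* = 12.32

MU_x/MU_y = (y)/(x); tangency sets this equal to p_x/p_y.
Rearranging, p_y·y = p_x·x. Substituting into the budget gives p_x·x·(1 + 1) = M.
Demand: x*(p_x,p_y,M) = 0.5·M/p_x and y* = 0.5·M/p_y.
At p_x=1, p_y=12.5, M=308: x* = 0.5·308/1 = 154, y* = 12.32.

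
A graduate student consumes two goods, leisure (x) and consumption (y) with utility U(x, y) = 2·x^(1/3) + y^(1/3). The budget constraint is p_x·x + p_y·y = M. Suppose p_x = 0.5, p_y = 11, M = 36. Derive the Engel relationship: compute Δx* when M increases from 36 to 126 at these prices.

MRS = MU_x/MU_y = 2·(y/x)^(2/3). Set equal to p_x/p_y.
Hence y/x = ((1/2)·p_x/p_y)^(1/(2/3)), i.e. raised to the 1.5 power.
Substitute y = (y/x)·x into the budget: x* = M/(p_x + p_y·(y/x)).
Numerically y/x = 0.003426, so x* = 36/(0.5 + 11·0.003426) = 66.9532.
At M' = 126: x* = 234.3362. Change: 234.3362 − 66.9532 = 167.383.

Δx* = 167.383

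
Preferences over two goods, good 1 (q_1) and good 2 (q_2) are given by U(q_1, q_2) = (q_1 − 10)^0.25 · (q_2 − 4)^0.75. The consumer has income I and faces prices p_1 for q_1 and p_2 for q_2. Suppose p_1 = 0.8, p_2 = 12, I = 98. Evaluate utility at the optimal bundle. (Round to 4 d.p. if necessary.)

MRS = (1/3)·(q_2−4)/(q_1−10). Tangency with p_1/p_2 gives q_2−4 = 3·(p_1/p_2)·(q_1−10).
Substituting into the budget: q_1* = 10 + 0.25·(I − 10·p_1 − 4·p_2)/p_1, and q_2* = 4 + 0.75·(…)/p_2.
Discretionary income = 98 − 10·0.8 − 4·12 = 42; q_1* = 10 + 0.25·42/0.8 = 23.125; q_2* = 4 + 0.75·42/12 = 6.625.
Utility at the optimum: U(23.125, 6.625) = 3.9253.

V = 3.9253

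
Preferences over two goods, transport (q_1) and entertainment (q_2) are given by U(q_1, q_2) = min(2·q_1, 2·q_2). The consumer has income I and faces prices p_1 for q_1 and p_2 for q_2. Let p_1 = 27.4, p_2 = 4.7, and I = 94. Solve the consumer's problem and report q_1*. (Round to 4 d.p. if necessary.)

Demand: q_1*(p_1,p_2,I) = 2·I/(2·p_1 + 2·p_2), q_2* = 2·I/(2·p_1 + 2·p_2).
Here 2·27.4 + 2·4.7 = 64.2, giving q_1* = 2.9283.

q_1* = 2.9283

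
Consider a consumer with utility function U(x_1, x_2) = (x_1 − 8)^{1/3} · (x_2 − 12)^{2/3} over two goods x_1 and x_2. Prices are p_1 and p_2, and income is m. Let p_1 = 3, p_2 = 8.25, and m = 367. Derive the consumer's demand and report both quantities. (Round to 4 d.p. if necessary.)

This is Cobb-Douglas in (x_1−8, x_2−12): tangency gives 1/3·p_2·(x_2−12) = 2/3·p_1·(x_1−8).
After buying the subsistence bundle (8, 12), a share 1/3 of the remaining income goes to x_1: x_1* = 8 + 1/3·(m − 8p_1 − 12p_2)/p_1.
Discretionary income = 367 − 8·3 − 12·8.25 = 244; x_1* = 8 + 1/3·244/3 = 35.1111; x_2* = 12 + 2/3·244/8.25 = 31.7172.

x_1* = 35.1111, x_2* = 31.7172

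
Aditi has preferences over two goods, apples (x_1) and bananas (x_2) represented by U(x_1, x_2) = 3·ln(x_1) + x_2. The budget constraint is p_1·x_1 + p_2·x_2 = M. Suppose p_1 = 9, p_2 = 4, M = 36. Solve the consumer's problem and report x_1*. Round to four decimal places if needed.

Set MRS = p_1/p_2: (3/x_1)/1 = p_1/p_2.
So x_1*(p_1,p_2) = 3·p_2/p_1, independent of income; and x_2* = (M − 3·p_2)/p_2.
At the given prices: x_1* = 3·4/9 = 1.3333.

x_1* = 1.3333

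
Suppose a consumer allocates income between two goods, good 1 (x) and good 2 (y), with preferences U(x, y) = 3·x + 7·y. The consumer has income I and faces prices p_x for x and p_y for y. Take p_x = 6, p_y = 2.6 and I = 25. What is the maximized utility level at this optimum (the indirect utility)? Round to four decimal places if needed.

V = 67.3077

Perfect substitutes: compare marginal utility per dollar. 3/p_x vs 7/p_y → 0.5 vs 2.6923.
y gives more utility per dollar, so spend all income on y: y* = I/p_y, x* = 0.
Numerically: x* = 0, y* = 9.6154.
Utility at the optimum: U(0, 9.6154) = 67.3077.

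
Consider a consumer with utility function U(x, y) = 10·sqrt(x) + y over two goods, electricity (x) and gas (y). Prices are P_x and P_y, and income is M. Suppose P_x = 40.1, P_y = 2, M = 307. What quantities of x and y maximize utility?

MU_x = 5/√x, MU_y = 1. Tangency: 5/√x = P_x/P_y.
Thus x* = (5·P_y/P_x)² — independent of M — with the rest of income spent on y.
Plugging in: x* = (5·2/40.1)² = 0.0622, y* = 152.2531.

x* = 0.0622, y* = 152.2531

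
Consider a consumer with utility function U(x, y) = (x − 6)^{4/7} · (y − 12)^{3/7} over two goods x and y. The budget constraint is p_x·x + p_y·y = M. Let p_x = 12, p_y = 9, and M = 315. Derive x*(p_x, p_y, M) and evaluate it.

x* = 12.4286

MRS = (4/3)·(y−12)/(x−6). Tangency with p_x/p_y gives y−12 = (3/4)·(p_x/p_y)·(x−6).
After buying the subsistence bundle (6, 12), a share 4/7 of the remaining income goes to x: x* = 6 + 4/7·(M − 6p_x − 12p_y)/p_x.
Discretionary income = 315 − 6·12 − 12·9 = 135; x* = 6 + 4/7·135/12 = 12.4286.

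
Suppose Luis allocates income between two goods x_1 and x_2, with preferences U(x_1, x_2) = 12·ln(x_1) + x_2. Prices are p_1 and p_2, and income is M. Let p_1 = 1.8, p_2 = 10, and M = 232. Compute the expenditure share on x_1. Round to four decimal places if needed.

share on x_1 = 0.5172

Set MRS = p_1/p_2: (12/x_1)/1 = p_1/p_2.
So x_1*(p_1,p_2) = 12·p_2/p_1, independent of income; and x_2* = (M − 12·p_2)/p_2.
At the given prices: x_1* = 12·10/1.8 = 66.6667, and x_2* = 11.2.
Expenditure on x_1: 1.8·66.6667 = 120; share = 0.5172.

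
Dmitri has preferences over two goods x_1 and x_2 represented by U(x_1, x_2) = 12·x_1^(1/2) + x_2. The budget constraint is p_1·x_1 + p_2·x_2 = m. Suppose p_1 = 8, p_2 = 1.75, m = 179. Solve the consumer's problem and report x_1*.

x_1* = 1.7227

MU_x_1 = 6/√x_1, MU_x_2 = 1. Tangency: 6/√x_1 = p_1/p_2.
Solve: √x_1 = 6·p_2/p_1, so x_1*(p_1,p_2) = (6·p_2/p_1)², and x_2* = (m − p_1·x_1*)/p_2.
Plugging in: x_1* = (6·1.75/8)² = 1.7227.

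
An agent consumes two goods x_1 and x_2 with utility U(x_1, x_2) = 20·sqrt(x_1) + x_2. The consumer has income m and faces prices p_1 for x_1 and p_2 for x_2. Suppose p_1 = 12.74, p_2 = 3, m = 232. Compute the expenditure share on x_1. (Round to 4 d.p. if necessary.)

Set MRS = p_1/p_2: 10·x_1^(−1/2) = p_1/p_2.
Solve: √x_1 = 10·p_2/p_1, so x_1*(p_1,p_2) = (10·p_2/p_1)², and x_2* = (m − p_1·x_1*)/p_2.
Plugging in: x_1* = (10·3/12.74)² = 5.545, x_2* = 53.7855.
Expenditure on x_1: 12.74·5.545 = 70.6436; share = 0.3045.

share on x_1 = 0.3045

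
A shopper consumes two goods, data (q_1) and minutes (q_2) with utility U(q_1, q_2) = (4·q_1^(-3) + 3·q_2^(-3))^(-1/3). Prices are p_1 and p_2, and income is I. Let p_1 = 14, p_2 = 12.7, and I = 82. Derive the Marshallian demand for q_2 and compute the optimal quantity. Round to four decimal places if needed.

Numerically q_2/q_1 = 0.953556, so q_1* = 82/(14 + 12.7·0.953556) = 3.1405 and q_2* = 0.953556·3.1405 = 2.9947.

q_2* = 2.9947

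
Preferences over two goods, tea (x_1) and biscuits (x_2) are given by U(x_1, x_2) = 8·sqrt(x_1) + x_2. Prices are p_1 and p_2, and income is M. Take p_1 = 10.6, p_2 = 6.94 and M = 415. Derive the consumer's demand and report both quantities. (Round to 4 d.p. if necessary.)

x_1* = 6.8585, x_2* = 49.3228

MU_x_1 = 4/√x_1, MU_x_2 = 1. Tangency: 4/√x_1 = p_1/p_2.
Thus x_1* = (4·p_2/p_1)² — independent of M — with the rest of income spent on x_2.
Plugging in: x_1* = (4·6.94/10.6)² = 6.8585, x_2* = 49.3228.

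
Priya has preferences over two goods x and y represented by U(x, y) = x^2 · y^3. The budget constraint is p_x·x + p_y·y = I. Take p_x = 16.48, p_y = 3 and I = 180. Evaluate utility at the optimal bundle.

The MRS is (2/3)·y/x. Set MRS = p_x/p_y.
So 2·p_y·y = 3·p_x·x; combined with the budget, a share 0.4 of income goes to x.
Demand: x*(p_x,p_y,I) = 0.4·I/p_x and y* = 0.6·I/p_y.
At p_x=16.48, p_y=3, I=180: x* = 0.4·180/16.48 = 4.3689, y* = 36.
Utility at the optimum: U(4.3689, 36) = 890549.5334.

V = 890549.5334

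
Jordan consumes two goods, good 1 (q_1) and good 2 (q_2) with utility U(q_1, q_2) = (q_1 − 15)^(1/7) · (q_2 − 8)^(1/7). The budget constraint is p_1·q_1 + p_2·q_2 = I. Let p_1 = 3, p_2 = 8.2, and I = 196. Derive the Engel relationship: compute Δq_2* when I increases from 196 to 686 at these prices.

This is Cobb-Douglas in (q_1−15, q_2−8): tangency gives 1/7·p_2·(q_2−8) = 1/7·p_1·(q_1−15).
Substituting into the budget: q_1* = 15 + 0.5·(I − 15·p_1 − 8·p_2)/p_1, and q_2* = 8 + 0.5·(…)/p_2.
Discretionary income = 196 − 15·3 − 8·8.2 = 85.4; q_2* = 8 + 0.5·85.4/8.2 = 13.2073.
At I' = 686: q_2* = 43.0854. Change: 43.0854 − 13.2073 = 29.878.

Δq_2* = 29.878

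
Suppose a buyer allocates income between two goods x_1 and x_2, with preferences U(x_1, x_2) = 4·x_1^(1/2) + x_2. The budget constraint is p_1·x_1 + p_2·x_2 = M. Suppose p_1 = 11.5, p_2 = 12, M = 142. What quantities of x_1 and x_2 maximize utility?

Solve: √x_1 = 2·p_2/p_1, so x_1*(p_1,p_2) = (2·p_2/p_1)², and x_2* = (M − p_1·x_1*)/p_2.
Plugging in: x_1* = (2·12/11.5)² = 4.3554, x_2* = 7.6594.

x_1* = 4.3554, x_2* = 7.6594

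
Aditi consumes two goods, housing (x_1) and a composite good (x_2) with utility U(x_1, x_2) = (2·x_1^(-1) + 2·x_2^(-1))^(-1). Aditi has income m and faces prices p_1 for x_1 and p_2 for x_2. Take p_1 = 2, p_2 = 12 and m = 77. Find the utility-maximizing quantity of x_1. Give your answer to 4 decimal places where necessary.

MU_x_1 ∝ 2·x_1^(-2), MU_x_2 ∝ 2·x_2^(-2), so MRS = (x_2/x_1)^(2) = p_1/p_2.
Solve for the ratio: x_2/x_1 = [p_1/p_2]^(0.5).
Substitute x_2 = (x_2/x_1)·x_1 into the budget: x_1* = m/(p_1 + p_2·(x_2/x_1)).
Numerically x_2/x_1 = 0.408248, so x_1* = 77/(2 + 12·0.408248) = 11.1611.

x_1* = 11.1611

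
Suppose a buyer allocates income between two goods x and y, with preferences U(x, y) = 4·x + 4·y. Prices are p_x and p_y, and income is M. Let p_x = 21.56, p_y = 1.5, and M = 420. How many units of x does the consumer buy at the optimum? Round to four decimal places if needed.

x* = 0

Linear utility — the consumer picks whichever good has higher MU/price: 4/21.56 = 0.1855 vs 4/1.5 = 2.6667.
y gives more utility per dollar, so spend all income on y: y* = M/p_y, x* = 0.
Numerically: x* = 0, y* = 280.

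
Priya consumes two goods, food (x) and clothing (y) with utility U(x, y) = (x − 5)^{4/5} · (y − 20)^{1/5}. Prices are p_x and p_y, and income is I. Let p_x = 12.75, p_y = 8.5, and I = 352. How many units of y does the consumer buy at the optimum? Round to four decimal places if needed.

y* = 22.7824

Discretionary income = 352 − 5·12.75 − 20·8.5 = 118.25; y* = 20 + 0.2·118.25/8.5 = 22.7824.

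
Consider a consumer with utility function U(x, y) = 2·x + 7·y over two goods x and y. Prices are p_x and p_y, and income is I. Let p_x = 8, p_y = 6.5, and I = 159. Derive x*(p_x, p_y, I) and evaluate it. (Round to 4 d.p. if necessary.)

x* = 0

y gives more utility per dollar, so spend all income on y: y* = I/p_y, x* = 0.
Numerically: x* = 0, y* = 24.4615.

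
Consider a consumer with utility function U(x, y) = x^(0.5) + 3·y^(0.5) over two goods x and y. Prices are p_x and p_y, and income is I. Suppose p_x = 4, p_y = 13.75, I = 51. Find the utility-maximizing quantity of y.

y* = 2.684

MU_x ∝ x^(-0.5), MU_y ∝ 3·y^(-0.5), so MRS = (1/3)·(y/x)^(0.5) = p_x/p_y.
Hence y/x = (3·p_x/p_y)^(1/(0.5)), i.e. raised to the 2 power.
With the ratio pinned down, the budget gives x* = I/(p_x + p_y·(y/x)) and y* = (y/x)·x*.
Numerically y/x = 0.761653, so x* = 51/(4 + 13.75·0.761653) = 3.5239 and y* = 0.761653·3.5239 = 2.684.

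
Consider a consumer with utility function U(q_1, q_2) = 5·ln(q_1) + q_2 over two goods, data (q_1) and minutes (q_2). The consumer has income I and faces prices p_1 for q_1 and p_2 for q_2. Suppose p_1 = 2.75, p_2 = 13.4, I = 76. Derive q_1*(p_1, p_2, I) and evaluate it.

q_1* = 24.3636

Set MRS = p_1/p_2: (5/q_1)/1 = p_1/p_2.
So q_1*(p_1,p_2) = 5·p_2/p_1, independent of income; and q_2* = (I − 5·p_2)/p_2.
At the given prices: q_1* = 5·13.4/2.75 = 24.3636.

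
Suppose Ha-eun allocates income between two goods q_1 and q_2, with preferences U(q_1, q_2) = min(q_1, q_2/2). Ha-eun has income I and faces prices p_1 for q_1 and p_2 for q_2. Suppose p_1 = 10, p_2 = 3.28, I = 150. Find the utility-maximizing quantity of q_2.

q_2* = 18.1159

With perfect complements, no substitution: consume in ratio q_1:q_2 = 1:2.
Budget: p_1·q_1 + p_2·2·q_1 = I, so (p_1 + 2·p_2)·q_1 = I.
Demand: q_1*(p_1,p_2,I) = I/(p_1 + 2·p_2), q_2* = 2·I/(p_1 + 2·p_2).
Here 10 + 2·3.28 = 16.56, giving q_2* = 18.1159.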